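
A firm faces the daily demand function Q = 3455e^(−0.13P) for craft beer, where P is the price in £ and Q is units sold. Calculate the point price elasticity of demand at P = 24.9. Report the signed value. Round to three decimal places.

-3.237

At P = 24.9, Q = 135.718.
dQ/dP = −0.13·3455e^(−0.13P) = −0.13Q = -17.643.
ε = (dQ/dP)(P/Q) = (-17.643)(24.9/135.718).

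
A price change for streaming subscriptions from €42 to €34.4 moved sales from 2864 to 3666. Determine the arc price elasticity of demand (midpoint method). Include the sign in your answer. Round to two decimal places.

ΔQ = 3666 − 2864 = 802; ΔP = 34.4 − 42 = -7.6.
Midpoints: P̄ = 38.20, Q̄ = 3265.0.
ε = (ΔQ/ΔP)(P̄/Q̄) = (802/-7.6)(38.20/3265.0).

-1.23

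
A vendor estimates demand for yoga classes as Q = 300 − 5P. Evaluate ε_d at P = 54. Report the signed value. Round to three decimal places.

-9.000

At P = 54, Q = 30.
dQ/dP = −5.
ε = (dQ/dP)(P/Q) = (-5)(54/30).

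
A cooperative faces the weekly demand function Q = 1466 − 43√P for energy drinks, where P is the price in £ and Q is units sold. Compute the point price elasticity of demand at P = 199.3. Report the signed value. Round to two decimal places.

-0.35

At P = 199.3, Q = 858.953.
dQ/dP = −43/(2√P) = -1.523.
ε = (dQ/dP)(P/Q) = (-1.523)(199.3/858.953).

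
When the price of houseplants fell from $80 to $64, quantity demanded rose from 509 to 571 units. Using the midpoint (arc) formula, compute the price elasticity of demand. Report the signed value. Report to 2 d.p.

ΔQ = 571 − 509 = 62; ΔP = 64 − 80 = -16.
Midpoints: P̄ = 72.00, Q̄ = 540.0.
ε = (ΔQ/ΔP)(P̄/Q̄) = (62/-16)(72.00/540.0).

-0.52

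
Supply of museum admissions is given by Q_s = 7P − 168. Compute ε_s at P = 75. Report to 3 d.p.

At P = 75, Q_s = 357.
dQ_s/dP = 7.
ε_s = (dQ_s/dP)(P/Q_s) = (7)(75/357).

1.471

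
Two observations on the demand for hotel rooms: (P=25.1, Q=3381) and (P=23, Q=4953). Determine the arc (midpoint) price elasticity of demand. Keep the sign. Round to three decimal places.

-4.320

ΔQ = 4953 − 3381 = 1572; ΔP = 23 − 25.1 = -2.1.
Midpoints: P̄ = 24.05, Q̄ = 4167.0.
ε = (ΔQ/ΔP)(P̄/Q̄) = (1572/-2.1)(24.05/4167.0).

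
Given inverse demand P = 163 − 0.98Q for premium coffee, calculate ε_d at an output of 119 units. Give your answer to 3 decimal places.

At Q = 119, P = 163 − 0.98(119) = 46.38.
dP/dQ = −0.98, so dQ/dP = 1/(−0.98) = -1.020.
ε = (dQ/dP)(P/Q) = (-1.020)(46.38/119).

-0.398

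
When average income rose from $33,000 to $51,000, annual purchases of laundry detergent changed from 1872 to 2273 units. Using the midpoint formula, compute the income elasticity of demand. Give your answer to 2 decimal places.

0.45

ΔQ = 401, ΔI = 18000. Midpoints: Ī = 42,000, Q̄ = 2072.5.
ε_I = (ΔQ/ΔI)(Ī/Q̄) = (401/18000)(42000/2072.5).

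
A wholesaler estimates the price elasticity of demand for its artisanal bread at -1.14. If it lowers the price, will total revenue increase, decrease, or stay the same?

|ε| = 1.14 > 1, so demand is elastic. A price cut therefore raises total revenue.

increase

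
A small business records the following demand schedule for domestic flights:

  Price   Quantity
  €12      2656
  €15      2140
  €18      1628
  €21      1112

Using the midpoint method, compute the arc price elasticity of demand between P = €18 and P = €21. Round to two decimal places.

At P = 18, Q = 1628; at P = 21, Q = 1112.
ΔQ = -516, ΔP = 3. Midpoints: P̄ = 19.50, Q̄ = 1370.0.
ε = (ΔQ/ΔP)(P̄/Q̄) = (-516/3)(19.50/1370.0).

-2.45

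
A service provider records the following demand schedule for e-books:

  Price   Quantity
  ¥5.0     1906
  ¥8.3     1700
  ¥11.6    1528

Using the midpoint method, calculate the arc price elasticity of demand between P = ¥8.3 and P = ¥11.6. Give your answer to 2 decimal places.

-0.32

At P = 8.3, Q = 1700; at P = 11.6, Q = 1528.
ΔQ = -172, ΔP = 3.3. Midpoints: P̄ = 9.95, Q̄ = 1614.0.
ε = (ΔQ/ΔP)(P̄/Q̄) = (-172/3.3)(9.95/1614.0).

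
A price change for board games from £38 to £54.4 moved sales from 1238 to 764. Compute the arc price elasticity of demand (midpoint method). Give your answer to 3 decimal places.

ΔQ = 764 − 1238 = -474; ΔP = 54.4 − 38 = 16.4.
Midpoints: P̄ = 46.20, Q̄ = 1001.0.
ε = (ΔQ/ΔP)(P̄/Q̄) = (-474/16.4)(46.20/1001.0).

-1.334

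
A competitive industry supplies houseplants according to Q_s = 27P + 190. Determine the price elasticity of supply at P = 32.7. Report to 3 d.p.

At P = 32.7, Q_s = 1072.90.
dQ_s/dP = 27.
ε_s = (dQ_s/dP)(P/Q_s) = (27)(32.7/1072.90).

0.823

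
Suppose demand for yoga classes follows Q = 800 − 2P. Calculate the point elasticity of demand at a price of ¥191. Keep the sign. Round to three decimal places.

At P = 191, Q = 418.
dQ/dP = −2.
ε = (dQ/dP)(P/Q) = (-2)(191/418).
|ε| < 1, so demand is inelastic at this price.

-0.914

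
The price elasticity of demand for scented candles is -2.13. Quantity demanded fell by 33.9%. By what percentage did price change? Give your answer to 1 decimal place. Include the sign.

%ΔP ≈ %ΔQ / ε = (-33.9%)/(-2.13) = 15.92%.

15.9%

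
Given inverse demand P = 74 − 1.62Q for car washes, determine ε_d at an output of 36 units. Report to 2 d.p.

-0.27

At Q = 36, P = 74 − 1.62(36) = 15.68.
dP/dQ = −1.62, so dQ/dP = 1/(−1.62) = -0.617.
ε = (dQ/dP)(P/Q) = (-0.617)(15.68/36).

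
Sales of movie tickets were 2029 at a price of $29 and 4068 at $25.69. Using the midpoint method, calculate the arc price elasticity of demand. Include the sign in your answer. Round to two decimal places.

ΔQ = 4068 − 2029 = 2039; ΔP = 25.69 − 29 = -3.31.
Midpoints: P̄ = 27.34, Q̄ = 3048.5.
ε = (ΔQ/ΔP)(P̄/Q̄) = (2039/-3.31)(27.34/3048.5).

-5.53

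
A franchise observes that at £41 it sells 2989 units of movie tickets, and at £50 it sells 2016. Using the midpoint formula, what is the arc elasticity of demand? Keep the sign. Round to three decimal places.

-1.966

ΔQ = 2016 − 2989 = -973; ΔP = 50 − 41 = 9.
Midpoints: P̄ = 45.50, Q̄ = 2502.5.
ε = (ΔQ/ΔP)(P̄/Q̄) = (-973/9)(45.50/2502.5).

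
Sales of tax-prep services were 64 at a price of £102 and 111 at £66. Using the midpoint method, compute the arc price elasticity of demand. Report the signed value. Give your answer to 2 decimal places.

-1.25

ΔQ = 111 − 64 = 47; ΔP = 66 − 102 = -36.
Midpoints: P̄ = 84.00, Q̄ = 87.5.
ε = (ΔQ/ΔP)(P̄/Q̄) = (47/-36)(84.00/87.5).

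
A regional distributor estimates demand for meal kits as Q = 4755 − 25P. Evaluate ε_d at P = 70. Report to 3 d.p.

At P = 70, Q = 3005.
dQ/dP = −25.
ε = (dQ/dP)(P/Q) = (-25)(70/3005).

-0.582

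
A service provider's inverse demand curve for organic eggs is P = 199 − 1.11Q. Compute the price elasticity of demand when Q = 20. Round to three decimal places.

-7.964

At Q = 20, P = 199 − 1.11(20) = 176.80.
dP/dQ = −1.11, so dQ/dP = 1/(−1.11) = -0.901.
ε = (dQ/dP)(P/Q) = (-0.901)(176.80/20).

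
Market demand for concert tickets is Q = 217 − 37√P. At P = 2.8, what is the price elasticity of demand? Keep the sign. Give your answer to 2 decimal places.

-0.20

At P = 2.8, Q = 155.087.
dQ/dP = −37/(2√P) = -11.056.
ε = (dQ/dP)(P/Q) = (-11.056)(2.8/155.087).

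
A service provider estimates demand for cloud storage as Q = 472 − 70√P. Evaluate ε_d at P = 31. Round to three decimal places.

At P = 31, Q = 82.256.
dQ/dP = −70/(2√P) = -6.286.
ε = (dQ/dP)(P/Q) = (-6.286)(31/82.256).
|ε| > 1, so demand is elastic at this price.

-2.369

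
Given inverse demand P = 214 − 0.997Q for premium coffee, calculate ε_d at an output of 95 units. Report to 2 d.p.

-1.26

At Q = 95, P = 214 − 0.997(95) = 119.28.
dP/dQ = −0.997, so dQ/dP = 1/(−0.997) = -1.003.
ε = (dQ/dP)(P/Q) = (-1.003)(119.28/95).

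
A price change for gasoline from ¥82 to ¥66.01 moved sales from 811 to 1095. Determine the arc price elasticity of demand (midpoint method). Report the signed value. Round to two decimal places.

ΔQ = 1095 − 811 = 284; ΔP = 66.01 − 82 = -15.99.
Midpoints: P̄ = 74.00, Q̄ = 953.0.
ε = (ΔQ/ΔP)(P̄/Q̄) = (284/-15.99)(74.00/953.0).

-1.38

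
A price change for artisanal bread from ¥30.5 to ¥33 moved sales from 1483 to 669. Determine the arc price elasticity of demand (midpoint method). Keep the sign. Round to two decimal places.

-9.61

ΔQ = 669 − 1483 = -814; ΔP = 33 − 30.5 = 2.5.
Midpoints: P̄ = 31.75, Q̄ = 1076.0.
ε = (ΔQ/ΔP)(P̄/Q̄) = (-814/2.5)(31.75/1076.0).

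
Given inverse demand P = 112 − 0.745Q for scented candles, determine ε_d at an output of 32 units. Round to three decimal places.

-3.698

At Q = 32, P = 112 − 0.745(32) = 88.16.
dP/dQ = −0.745, so dQ/dP = 1/(−0.745) = -1.342.
ε = (dQ/dP)(P/Q) = (-1.342)(88.16/32).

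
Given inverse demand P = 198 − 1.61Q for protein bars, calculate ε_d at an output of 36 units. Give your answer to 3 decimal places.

-2.416

At Q = 36, P = 198 − 1.61(36) = 140.04.
dP/dQ = −1.61, so dQ/dP = 1/(−1.61) = -0.621.
ε = (dQ/dP)(P/Q) = (-0.621)(140.04/36).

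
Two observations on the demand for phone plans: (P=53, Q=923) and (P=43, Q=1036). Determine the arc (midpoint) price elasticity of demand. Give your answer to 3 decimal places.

-0.554

ΔQ = 1036 − 923 = 113; ΔP = 43 − 53 = -10.
Midpoints: P̄ = 48.00, Q̄ = 979.5.
ε = (ΔQ/ΔP)(P̄/Q̄) = (113/-10)(48.00/979.5).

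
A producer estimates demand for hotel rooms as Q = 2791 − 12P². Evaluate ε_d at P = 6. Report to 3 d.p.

-0.366

At P = 6, Q = 2359.
dQ/dP = −24P = -144.
ε = (dQ/dP)(P/Q) = (-144)(6/2359).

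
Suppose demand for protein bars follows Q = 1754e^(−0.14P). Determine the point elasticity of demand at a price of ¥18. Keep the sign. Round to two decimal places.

At P = 18, Q = 141.126.
dQ/dP = −0.14·1754e^(−0.14P) = −0.14Q = -19.758.
ε = (dQ/dP)(P/Q) = (-19.758)(18/141.126).
|ε| > 1, so demand is elastic at this price.

-2.52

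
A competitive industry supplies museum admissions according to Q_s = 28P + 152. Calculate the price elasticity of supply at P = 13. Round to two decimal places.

At P = 13, Q_s = 516.
dQ_s/dP = 28.
ε_s = (dQ_s/dP)(P/Q_s) = (28)(13/516).

0.71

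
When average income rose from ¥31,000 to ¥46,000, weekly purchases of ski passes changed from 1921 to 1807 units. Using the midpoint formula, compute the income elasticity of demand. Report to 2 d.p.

ΔQ = -114, ΔI = 15000. Midpoints: Ī = 38,500, Q̄ = 1864.0.
ε_I = (ΔQ/ΔI)(Ī/Q̄) = (-114/15000)(38500/1864.0).

-0.16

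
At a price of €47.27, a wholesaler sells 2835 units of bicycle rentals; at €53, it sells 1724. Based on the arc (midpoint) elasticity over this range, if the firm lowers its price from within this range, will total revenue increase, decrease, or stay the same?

Arc ε = (-1111/5.73)(50.14/2279.5) ≈ -4.264.
|ε| = 4.26 > 1, so demand is elastic. A price cut therefore raises total revenue.

increase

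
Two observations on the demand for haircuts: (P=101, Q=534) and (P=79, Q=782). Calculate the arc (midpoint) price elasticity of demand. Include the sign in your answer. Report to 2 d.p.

ΔQ = 782 − 534 = 248; ΔP = 79 − 101 = -22.
Midpoints: P̄ = 90.00, Q̄ = 658.0.
ε = (ΔQ/ΔP)(P̄/Q̄) = (248/-22)(90.00/658.0).

-1.54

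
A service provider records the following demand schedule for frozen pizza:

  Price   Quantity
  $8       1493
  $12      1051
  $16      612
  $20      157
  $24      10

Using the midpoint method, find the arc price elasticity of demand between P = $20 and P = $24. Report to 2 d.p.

At P = 20, Q = 157; at P = 24, Q = 10.
ΔQ = -147, ΔP = 4. Midpoints: P̄ = 22.00, Q̄ = 83.5.
ε = (ΔQ/ΔP)(P̄/Q̄) = (-147/4)(22.00/83.5).

-9.68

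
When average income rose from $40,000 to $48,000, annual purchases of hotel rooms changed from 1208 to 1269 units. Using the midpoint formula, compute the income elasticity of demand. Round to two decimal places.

ΔQ = 61, ΔI = 8000. Midpoints: Ī = 44,000, Q̄ = 1238.5.
ε_I = (ΔQ/ΔI)(Ī/Q̄) = (61/8000)(44000/1238.5).

0.27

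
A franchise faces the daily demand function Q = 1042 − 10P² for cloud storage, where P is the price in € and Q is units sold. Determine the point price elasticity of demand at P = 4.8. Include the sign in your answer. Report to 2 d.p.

-0.57

At P = 4.8, Q = 811.600.
dQ/dP = −20P = -96.
ε = (dQ/dP)(P/Q) = (-96)(4.8/811.600).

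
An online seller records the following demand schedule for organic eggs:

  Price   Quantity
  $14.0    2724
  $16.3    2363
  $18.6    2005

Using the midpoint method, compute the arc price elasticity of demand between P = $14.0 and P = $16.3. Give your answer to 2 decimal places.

-0.93

At P = 14.0, Q = 2724; at P = 16.3, Q = 2363.
ΔQ = -361, ΔP = 2.3. Midpoints: P̄ = 15.15, Q̄ = 2543.5.
ε = (ΔQ/ΔP)(P̄/Q̄) = (-361/2.3)(15.15/2543.5).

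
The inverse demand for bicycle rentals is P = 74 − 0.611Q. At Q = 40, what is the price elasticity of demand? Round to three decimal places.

At Q = 40, P = 74 − 0.611(40) = 49.56.
dP/dQ = −0.611, so dQ/dP = 1/(−0.611) = -1.637.
ε = (dQ/dP)(P/Q) = (-1.637)(49.56/40).

-2.028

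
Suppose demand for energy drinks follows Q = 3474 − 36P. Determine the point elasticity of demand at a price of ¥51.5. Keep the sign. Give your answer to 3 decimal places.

At P = 51.5, Q = 1620.
dQ/dP = −36.
ε = (dQ/dP)(P/Q) = (-36)(51.5/1620).

-1.144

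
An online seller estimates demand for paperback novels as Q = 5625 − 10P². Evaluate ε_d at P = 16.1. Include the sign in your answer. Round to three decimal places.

At P = 16.1, Q = 3032.900.
dQ/dP = −20P = -322.
ε = (dQ/dP)(P/Q) = (-322)(16.1/3032.900).

-1.709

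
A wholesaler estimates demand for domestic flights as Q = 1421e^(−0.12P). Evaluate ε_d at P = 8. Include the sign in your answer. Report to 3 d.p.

-0.960

At P = 8, Q = 544.091.
dQ/dP = −0.12·1421e^(−0.12P) = −0.12Q = -65.291.
ε = (dQ/dP)(P/Q) = (-65.291)(8/544.091).
|ε| < 1, so demand is inelastic at this price.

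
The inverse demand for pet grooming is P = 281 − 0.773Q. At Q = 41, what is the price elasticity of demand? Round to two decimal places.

-7.87

At Q = 41, P = 281 − 0.773(41) = 249.31.
dP/dQ = −0.773, so dQ/dP = 1/(−0.773) = -1.294.
ε = (dQ/dP)(P/Q) = (-1.294)(249.31/41).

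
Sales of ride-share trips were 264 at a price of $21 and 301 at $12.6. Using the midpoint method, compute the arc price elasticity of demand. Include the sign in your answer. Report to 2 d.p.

-0.26

ΔQ = 301 − 264 = 37; ΔP = 12.6 − 21 = -8.4.
Midpoints: P̄ = 16.80, Q̄ = 282.5.
ε = (ΔQ/ΔP)(P̄/Q̄) = (37/-8.4)(16.80/282.5).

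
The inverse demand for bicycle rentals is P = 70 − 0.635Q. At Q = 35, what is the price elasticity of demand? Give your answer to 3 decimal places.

At Q = 35, P = 70 − 0.635(35) = 47.77.
dP/dQ = −0.635, so dQ/dP = 1/(−0.635) = -1.575.
ε = (dQ/dP)(P/Q) = (-1.575)(47.77/35).

-2.150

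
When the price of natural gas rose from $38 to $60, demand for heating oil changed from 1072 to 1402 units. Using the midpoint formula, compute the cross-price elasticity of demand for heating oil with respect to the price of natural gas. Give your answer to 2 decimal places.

ΔQ_x = 1402 − 1072 = 330; ΔP_y = 60 − 38 = 22.
Midpoints: P̄_y = 49.00, Q̄_x = 1237.0.
ε_xy = (ΔQ_x/ΔP_y)(P̄_y/Q̄_x) = (330/22)(49.00/1237.0).

0.59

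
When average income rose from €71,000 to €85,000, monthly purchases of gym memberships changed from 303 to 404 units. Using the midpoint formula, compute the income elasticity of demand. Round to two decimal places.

1.59

ΔQ = 101, ΔI = 14000. Midpoints: Ī = 78,000, Q̄ = 353.5.
ε_I = (ΔQ/ΔI)(Ī/Q̄) = (101/14000)(78000/353.5).
ε_I > 0, so the good is normal.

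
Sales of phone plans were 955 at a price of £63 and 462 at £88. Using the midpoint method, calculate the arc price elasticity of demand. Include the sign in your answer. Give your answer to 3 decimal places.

-2.101

ΔQ = 462 − 955 = -493; ΔP = 88 − 63 = 25.
Midpoints: P̄ = 75.50, Q̄ = 708.5.
ε = (ΔQ/ΔP)(P̄/Q̄) = (-493/25)(75.50/708.5).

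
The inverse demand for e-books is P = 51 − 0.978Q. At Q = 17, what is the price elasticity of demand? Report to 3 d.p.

-2.067

At Q = 17, P = 51 − 0.978(17) = 34.37.
dP/dQ = −0.978, so dQ/dP = 1/(−0.978) = -1.022.
ε = (dQ/dP)(P/Q) = (-1.022)(34.37/17).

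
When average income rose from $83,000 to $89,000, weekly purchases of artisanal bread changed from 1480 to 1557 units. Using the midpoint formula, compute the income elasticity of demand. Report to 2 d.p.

0.73

ΔQ = 77, ΔI = 6000. Midpoints: Ī = 86,000, Q̄ = 1518.5.
ε_I = (ΔQ/ΔI)(Ī/Q̄) = (77/6000)(86000/1518.5).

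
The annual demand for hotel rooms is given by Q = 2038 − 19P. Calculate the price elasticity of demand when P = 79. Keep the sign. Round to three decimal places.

-2.795

At P = 79, Q = 537.
dQ/dP = −19.
ε = (dQ/dP)(P/Q) = (-19)(79/537).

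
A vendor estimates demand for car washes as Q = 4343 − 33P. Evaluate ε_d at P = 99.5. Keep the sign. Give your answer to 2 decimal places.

-3.10

At P = 99.5, Q = 1059.500.
dQ/dP = −33.
ε = (dQ/dP)(P/Q) = (-33)(99.5/1059.500).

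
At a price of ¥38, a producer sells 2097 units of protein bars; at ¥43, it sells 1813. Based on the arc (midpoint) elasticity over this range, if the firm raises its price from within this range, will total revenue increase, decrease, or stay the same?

decrease

Arc ε = (-284/5)(40.50/1955.0) ≈ -1.177.
|ε| = 1.18 > 1, so demand is elastic. A price rise therefore reduces total revenue.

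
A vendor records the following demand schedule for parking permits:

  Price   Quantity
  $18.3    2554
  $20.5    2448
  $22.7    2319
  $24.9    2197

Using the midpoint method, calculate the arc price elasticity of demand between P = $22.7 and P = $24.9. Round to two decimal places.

-0.58

At P = 22.7, Q = 2319; at P = 24.9, Q = 2197.
ΔQ = -122, ΔP = 2.2. Midpoints: P̄ = 23.80, Q̄ = 2258.0.
ε = (ΔQ/ΔP)(P̄/Q̄) = (-122/2.2)(23.80/2258.0).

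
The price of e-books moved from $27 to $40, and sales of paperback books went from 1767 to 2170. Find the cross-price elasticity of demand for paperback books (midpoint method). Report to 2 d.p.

ΔQ_x = 2170 − 1767 = 403; ΔP_y = 40 − 27 = 13.
Midpoints: P̄_y = 33.50, Q̄_x = 1968.5.
ε_xy = (ΔQ_x/ΔP_y)(P̄_y/Q̄_x) = (403/13)(33.50/1968.5).
ε_xy > 0, so the goods are substitutes.

0.53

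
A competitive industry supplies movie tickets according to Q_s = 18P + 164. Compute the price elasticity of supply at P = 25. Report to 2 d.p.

At P = 25, Q_s = 614.
dQ_s/dP = 18.
ε_s = (dQ_s/dP)(P/Q_s) = (18)(25/614).

0.73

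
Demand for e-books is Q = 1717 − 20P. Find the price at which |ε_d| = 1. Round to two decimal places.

42.93

For linear demand Q = a − bP, ε = −bP/(a − bP). |ε| = 1 when bP = a − bP, i.e. P = a/(2b).
P = 1717/(2·20) = 1717/40 = 42.9250.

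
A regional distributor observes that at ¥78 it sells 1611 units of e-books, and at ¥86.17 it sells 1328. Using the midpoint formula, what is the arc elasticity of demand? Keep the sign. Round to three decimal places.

-1.935

ΔQ = 1328 − 1611 = -283; ΔP = 86.17 − 78 = 8.17.
Midpoints: P̄ = 82.09, Q̄ = 1469.5.
ε = (ΔQ/ΔP)(P̄/Q̄) = (-283/8.17)(82.09/1469.5).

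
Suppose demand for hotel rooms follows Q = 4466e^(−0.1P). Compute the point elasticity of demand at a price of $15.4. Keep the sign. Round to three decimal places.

At P = 15.4, Q = 957.426.
dQ/dP = −0.1·4466e^(−0.1P) = −0.1Q = -95.743.
ε = (dQ/dP)(P/Q) = (-95.743)(15.4/957.426).

-1.540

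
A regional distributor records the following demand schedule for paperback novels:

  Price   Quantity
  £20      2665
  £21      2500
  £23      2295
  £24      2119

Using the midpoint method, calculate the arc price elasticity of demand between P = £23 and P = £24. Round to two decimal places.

-1.87

At P = 23, Q = 2295; at P = 24, Q = 2119.
ΔQ = -176, ΔP = 1. Midpoints: P̄ = 23.50, Q̄ = 2207.0.
ε = (ΔQ/ΔP)(P̄/Q̄) = (-176/1)(23.50/2207.0).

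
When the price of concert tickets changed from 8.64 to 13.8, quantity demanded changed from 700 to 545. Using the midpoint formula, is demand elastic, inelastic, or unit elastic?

inelastic

Arc ε ≈ -0.541.
|ε| = 0.54 < 1.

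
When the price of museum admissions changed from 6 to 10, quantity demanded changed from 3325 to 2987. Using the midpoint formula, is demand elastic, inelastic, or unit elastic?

inelastic

Arc ε ≈ -0.214.
|ε| = 0.21 < 1.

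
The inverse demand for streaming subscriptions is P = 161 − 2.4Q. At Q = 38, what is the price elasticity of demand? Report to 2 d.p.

At Q = 38, P = 161 − 2.4(38) = 69.80.
dP/dQ = −2.4, so dQ/dP = 1/(−2.4) = -0.417.
ε = (dQ/dP)(P/Q) = (-0.417)(69.80/38).

-0.77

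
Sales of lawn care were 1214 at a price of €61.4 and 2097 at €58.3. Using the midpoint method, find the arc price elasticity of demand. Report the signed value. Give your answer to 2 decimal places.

-10.30

ΔQ = 2097 − 1214 = 883; ΔP = 58.3 − 61.4 = -3.1.
Midpoints: P̄ = 59.85, Q̄ = 1655.5.
ε = (ΔQ/ΔP)(P̄/Q̄) = (883/-3.1)(59.85/1655.5).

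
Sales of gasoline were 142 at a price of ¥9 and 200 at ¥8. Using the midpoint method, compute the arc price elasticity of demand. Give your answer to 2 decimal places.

-2.88

ΔQ = 200 − 142 = 58; ΔP = 8 − 9 = -1.
Midpoints: P̄ = 8.50, Q̄ = 171.0.
ε = (ΔQ/ΔP)(P̄/Q̄) = (58/-1)(8.50/171.0).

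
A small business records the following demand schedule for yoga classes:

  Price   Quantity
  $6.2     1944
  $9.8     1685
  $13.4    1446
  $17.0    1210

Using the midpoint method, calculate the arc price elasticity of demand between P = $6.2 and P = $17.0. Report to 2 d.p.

-0.50

At P = 6.2, Q = 1944; at P = 17.0, Q = 1210.
ΔQ = -734, ΔP = 10.8. Midpoints: P̄ = 11.60, Q̄ = 1577.0.
ε = (ΔQ/ΔP)(P̄/Q̄) = (-734/10.8)(11.60/1577.0).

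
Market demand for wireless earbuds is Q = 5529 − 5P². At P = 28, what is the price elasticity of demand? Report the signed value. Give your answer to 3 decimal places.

-4.873

At P = 28, Q = 1609.
dQ/dP = −10P = -280.
ε = (dQ/dP)(P/Q) = (-280)(28/1609).
|ε| > 1, so demand is elastic at this price.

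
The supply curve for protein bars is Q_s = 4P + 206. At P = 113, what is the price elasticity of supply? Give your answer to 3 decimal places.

0.687

At P = 113, Q_s = 658.
dQ_s/dP = 4.
ε_s = (dQ_s/dP)(P/Q_s) = (4)(113/658).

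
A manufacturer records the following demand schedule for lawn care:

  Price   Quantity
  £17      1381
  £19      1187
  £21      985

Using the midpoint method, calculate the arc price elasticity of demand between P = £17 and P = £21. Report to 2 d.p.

At P = 17, Q = 1381; at P = 21, Q = 985.
ΔQ = -396, ΔP = 4. Midpoints: P̄ = 19.00, Q̄ = 1183.0.
ε = (ΔQ/ΔP)(P̄/Q̄) = (-396/4)(19.00/1183.0).

-1.59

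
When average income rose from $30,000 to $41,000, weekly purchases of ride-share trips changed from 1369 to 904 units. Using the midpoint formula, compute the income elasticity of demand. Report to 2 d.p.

-1.32

ΔQ = -465, ΔI = 11000. Midpoints: Ī = 35,500, Q̄ = 1136.5.
ε_I = (ΔQ/ΔI)(Ī/Q̄) = (-465/11000)(35500/1136.5).
ε_I < 0, so the good is inferior.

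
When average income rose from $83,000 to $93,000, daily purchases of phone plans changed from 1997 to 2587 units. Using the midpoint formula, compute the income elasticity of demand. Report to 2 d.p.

ΔQ = 590, ΔI = 10000. Midpoints: Ī = 88,000, Q̄ = 2292.0.
ε_I = (ΔQ/ΔI)(Ī/Q̄) = (590/10000)(88000/2292.0).

2.27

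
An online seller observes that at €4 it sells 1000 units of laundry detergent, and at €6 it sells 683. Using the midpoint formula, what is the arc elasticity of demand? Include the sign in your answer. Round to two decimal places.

ΔQ = 683 − 1000 = -317; ΔP = 6 − 4 = 2.
Midpoints: P̄ = 5.00, Q̄ = 841.5.
ε = (ΔQ/ΔP)(P̄/Q̄) = (-317/2)(5.00/841.5).

-0.94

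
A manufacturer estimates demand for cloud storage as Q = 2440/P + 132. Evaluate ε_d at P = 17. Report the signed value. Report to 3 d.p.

-0.521

At P = 17, Q = 275.529.
dQ/dP = −2440/P² = -8.443.
ε = (dQ/dP)(P/Q) = (-8.443)(17/275.529).
|ε| < 1, so demand is inelastic at this price.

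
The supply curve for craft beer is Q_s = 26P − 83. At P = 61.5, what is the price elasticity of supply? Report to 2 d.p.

At P = 61.5, Q_s = 1516.
dQ_s/dP = 26.
ε_s = (dQ_s/dP)(P/Q_s) = (26)(61.5/1516).

1.05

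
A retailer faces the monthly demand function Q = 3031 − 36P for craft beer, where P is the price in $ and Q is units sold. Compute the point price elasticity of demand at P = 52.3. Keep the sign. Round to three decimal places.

At P = 52.3, Q = 1148.200.
dQ/dP = −36.
ε = (dQ/dP)(P/Q) = (-36)(52.3/1148.200).

-1.640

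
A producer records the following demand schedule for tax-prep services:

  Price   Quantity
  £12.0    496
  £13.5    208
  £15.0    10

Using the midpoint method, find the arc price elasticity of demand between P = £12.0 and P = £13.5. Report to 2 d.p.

-6.95

At P = 12.0, Q = 496; at P = 13.5, Q = 208.
ΔQ = -288, ΔP = 1.5. Midpoints: P̄ = 12.75, Q̄ = 352.0.
ε = (ΔQ/ΔP)(P̄/Q̄) = (-288/1.5)(12.75/352.0).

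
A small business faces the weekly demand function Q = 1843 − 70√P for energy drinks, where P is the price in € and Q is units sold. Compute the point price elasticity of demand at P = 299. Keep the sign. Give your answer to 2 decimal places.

At P = 299, Q = 632.587.
dQ/dP = −70/(2√P) = -2.024.
ε = (dQ/dP)(P/Q) = (-2.024)(299/632.587).
|ε| < 1, so demand is inelastic at this price.

-0.96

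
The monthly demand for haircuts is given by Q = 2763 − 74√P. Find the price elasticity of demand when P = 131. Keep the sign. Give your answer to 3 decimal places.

-0.221

At P = 131, Q = 1916.031.
dQ/dP = −74/(2√P) = -3.233.
ε = (dQ/dP)(P/Q) = (-3.233)(131/1916.031).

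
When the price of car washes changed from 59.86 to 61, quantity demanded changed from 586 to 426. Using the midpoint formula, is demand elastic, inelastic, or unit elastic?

elastic

Arc ε ≈ -16.762.
|ε| = 16.76 > 1.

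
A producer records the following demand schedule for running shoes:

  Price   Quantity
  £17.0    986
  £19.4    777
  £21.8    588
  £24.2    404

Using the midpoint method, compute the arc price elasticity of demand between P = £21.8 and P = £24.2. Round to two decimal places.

-3.56

At P = 21.8, Q = 588; at P = 24.2, Q = 404.
ΔQ = -184, ΔP = 2.4. Midpoints: P̄ = 23.00, Q̄ = 496.0.
ε = (ΔQ/ΔP)(P̄/Q̄) = (-184/2.4)(23.00/496.0).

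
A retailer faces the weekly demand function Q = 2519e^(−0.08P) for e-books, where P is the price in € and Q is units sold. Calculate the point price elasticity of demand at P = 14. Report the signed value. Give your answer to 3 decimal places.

-1.120

At P = 14, Q = 821.899.
dQ/dP = −0.08·2519e^(−0.08P) = −0.08Q = -65.752.
ε = (dQ/dP)(P/Q) = (-65.752)(14/821.899).
|ε| > 1, so demand is elastic at this price.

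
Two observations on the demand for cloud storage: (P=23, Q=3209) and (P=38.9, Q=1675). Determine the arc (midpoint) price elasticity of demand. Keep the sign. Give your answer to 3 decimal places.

ΔQ = 1675 − 3209 = -1534; ΔP = 38.9 − 23 = 15.9.
Midpoints: P̄ = 30.95, Q̄ = 2442.0.
ε = (ΔQ/ΔP)(P̄/Q̄) = (-1534/15.9)(30.95/2442.0).

-1.223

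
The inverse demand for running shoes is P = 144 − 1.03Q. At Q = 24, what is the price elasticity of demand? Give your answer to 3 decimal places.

At Q = 24, P = 144 − 1.03(24) = 119.28.
dP/dQ = −1.03, so dQ/dP = 1/(−1.03) = -0.971.
ε = (dQ/dP)(P/Q) = (-0.971)(119.28/24).

-4.825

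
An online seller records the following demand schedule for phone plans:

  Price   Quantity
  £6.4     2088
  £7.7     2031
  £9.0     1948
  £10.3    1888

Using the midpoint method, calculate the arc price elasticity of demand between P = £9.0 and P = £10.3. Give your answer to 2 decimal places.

At P = 9.0, Q = 1948; at P = 10.3, Q = 1888.
ΔQ = -60, ΔP = 1.3. Midpoints: P̄ = 9.65, Q̄ = 1918.0.
ε = (ΔQ/ΔP)(P̄/Q̄) = (-60/1.3)(9.65/1918.0).

-0.23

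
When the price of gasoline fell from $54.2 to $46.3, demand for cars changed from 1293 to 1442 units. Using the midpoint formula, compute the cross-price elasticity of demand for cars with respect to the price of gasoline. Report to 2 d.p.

ΔQ_x = 1442 − 1293 = 149; ΔP_y = 46.3 − 54.2 = -7.9.
Midpoints: P̄_y = 50.25, Q̄_x = 1367.5.
ε_xy = (ΔQ_x/ΔP_y)(P̄_y/Q̄_x) = (149/-7.9)(50.25/1367.5).

-0.69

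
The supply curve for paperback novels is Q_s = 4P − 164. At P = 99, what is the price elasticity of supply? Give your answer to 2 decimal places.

1.71

At P = 99, Q_s = 232.
dQ_s/dP = 4.
ε_s = (dQ_s/dP)(P/Q_s) = (4)(99/232).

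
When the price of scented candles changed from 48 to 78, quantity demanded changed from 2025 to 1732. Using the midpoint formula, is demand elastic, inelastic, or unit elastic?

inelastic

Arc ε ≈ -0.328.
|ε| = 0.33 < 1.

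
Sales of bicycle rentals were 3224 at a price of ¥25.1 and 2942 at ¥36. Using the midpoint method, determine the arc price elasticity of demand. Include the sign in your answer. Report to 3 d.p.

-0.256

ΔQ = 2942 − 3224 = -282; ΔP = 36 − 25.1 = 10.9.
Midpoints: P̄ = 30.55, Q̄ = 3083.0.
ε = (ΔQ/ΔP)(P̄/Q̄) = (-282/10.9)(30.55/3083.0).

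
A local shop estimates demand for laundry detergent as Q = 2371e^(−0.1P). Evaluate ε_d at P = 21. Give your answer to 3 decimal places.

-2.100

At P = 21, Q = 290.344.
dQ/dP = −0.1·2371e^(−0.1P) = −0.1Q = -29.034.
ε = (dQ/dP)(P/Q) = (-29.034)(21/290.344).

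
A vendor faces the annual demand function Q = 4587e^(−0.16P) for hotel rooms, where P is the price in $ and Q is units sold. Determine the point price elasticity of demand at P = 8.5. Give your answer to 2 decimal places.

At P = 8.5, Q = 1177.303.
dQ/dP = −0.16·4587e^(−0.16P) = −0.16Q = -188.368.
ε = (dQ/dP)(P/Q) = (-188.368)(8.5/1177.303).

-1.36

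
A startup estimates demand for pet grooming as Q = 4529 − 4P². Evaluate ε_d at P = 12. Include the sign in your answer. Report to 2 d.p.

-0.29

At P = 12, Q = 3953.
dQ/dP = −8P = -96.
ε = (dQ/dP)(P/Q) = (-96)(12/3953).
|ε| < 1, so demand is inelastic at this price.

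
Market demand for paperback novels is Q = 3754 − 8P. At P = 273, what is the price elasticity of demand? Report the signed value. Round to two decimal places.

At P = 273, Q = 1570.
dQ/dP = −8.
ε = (dQ/dP)(P/Q) = (-8)(273/1570).

-1.39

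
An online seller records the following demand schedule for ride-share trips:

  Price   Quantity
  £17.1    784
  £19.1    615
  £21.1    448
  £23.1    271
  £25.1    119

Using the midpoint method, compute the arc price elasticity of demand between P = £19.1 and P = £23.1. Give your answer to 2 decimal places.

-4.10

At P = 19.1, Q = 615; at P = 23.1, Q = 271.
ΔQ = -344, ΔP = 4.0. Midpoints: P̄ = 21.10, Q̄ = 443.0.
ε = (ΔQ/ΔP)(P̄/Q̄) = (-344/4.0)(21.10/443.0).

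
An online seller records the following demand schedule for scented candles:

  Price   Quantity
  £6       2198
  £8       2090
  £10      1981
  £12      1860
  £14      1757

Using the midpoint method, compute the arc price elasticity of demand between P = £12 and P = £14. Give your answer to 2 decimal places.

At P = 12, Q = 1860; at P = 14, Q = 1757.
ΔQ = -103, ΔP = 2. Midpoints: P̄ = 13.00, Q̄ = 1808.5.
ε = (ΔQ/ΔP)(P̄/Q̄) = (-103/2)(13.00/1808.5).

-0.37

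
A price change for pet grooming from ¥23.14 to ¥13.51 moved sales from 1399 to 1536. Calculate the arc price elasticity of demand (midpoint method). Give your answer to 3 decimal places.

ΔQ = 1536 − 1399 = 137; ΔP = 13.51 − 23.14 = -9.63.
Midpoints: P̄ = 18.32, Q̄ = 1467.5.
ε = (ΔQ/ΔP)(P̄/Q̄) = (137/-9.63)(18.32/1467.5).

-0.178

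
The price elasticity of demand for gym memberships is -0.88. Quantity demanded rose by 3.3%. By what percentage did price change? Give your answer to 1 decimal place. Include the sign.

%ΔP ≈ %ΔQ / ε = (3.3%)/(-0.88) = -3.75%.

-3.8%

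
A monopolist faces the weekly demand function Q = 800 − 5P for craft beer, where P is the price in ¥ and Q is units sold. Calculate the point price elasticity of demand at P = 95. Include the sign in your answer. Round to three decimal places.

At P = 95, Q = 325.
dQ/dP = −5.
ε = (dQ/dP)(P/Q) = (-5)(95/325).

-1.462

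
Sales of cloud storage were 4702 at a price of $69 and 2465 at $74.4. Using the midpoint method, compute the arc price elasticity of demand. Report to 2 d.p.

ΔQ = 2465 − 4702 = -2237; ΔP = 74.4 − 69 = 5.4.
Midpoints: P̄ = 71.70, Q̄ = 3583.5.
ε = (ΔQ/ΔP)(P̄/Q̄) = (-2237/5.4)(71.70/3583.5).

-8.29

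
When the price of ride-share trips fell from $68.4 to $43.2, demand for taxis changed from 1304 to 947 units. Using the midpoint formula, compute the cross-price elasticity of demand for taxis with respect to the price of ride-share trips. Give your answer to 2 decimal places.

0.70

ΔQ_x = 947 − 1304 = -357; ΔP_y = 43.2 − 68.4 = -25.2.
Midpoints: P̄_y = 55.80, Q̄_x = 1125.5.
ε_xy = (ΔQ_x/ΔP_y)(P̄_y/Q̄_x) = (-357/-25.2)(55.80/1125.5).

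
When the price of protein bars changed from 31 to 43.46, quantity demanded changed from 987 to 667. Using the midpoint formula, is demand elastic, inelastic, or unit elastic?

elastic

Arc ε ≈ -1.156.
|ε| = 1.16 > 1.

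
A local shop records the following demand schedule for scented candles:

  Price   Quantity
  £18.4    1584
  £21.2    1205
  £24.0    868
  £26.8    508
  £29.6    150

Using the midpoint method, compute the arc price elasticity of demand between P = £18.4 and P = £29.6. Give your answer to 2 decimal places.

-3.54

At P = 18.4, Q = 1584; at P = 29.6, Q = 150.
ΔQ = -1434, ΔP = 11.2. Midpoints: P̄ = 24.00, Q̄ = 867.0.
ε = (ΔQ/ΔP)(P̄/Q̄) = (-1434/11.2)(24.00/867.0).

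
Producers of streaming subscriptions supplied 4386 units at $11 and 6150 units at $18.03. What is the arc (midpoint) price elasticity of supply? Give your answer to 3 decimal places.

0.691

ΔQ = 6150 − 4386 = 1764; ΔP = 18.03 − 11 = 7.03.
Midpoints: P̄ = 14.52, Q̄ = 5268.0.
ε_s = (ΔQ/ΔP)(P̄/Q̄) = (1764/7.03)(14.52/5268.0).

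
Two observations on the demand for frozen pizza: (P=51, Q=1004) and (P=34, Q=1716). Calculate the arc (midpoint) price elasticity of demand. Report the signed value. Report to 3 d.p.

ΔQ = 1716 − 1004 = 712; ΔP = 34 − 51 = -17.
Midpoints: P̄ = 42.50, Q̄ = 1360.0.
ε = (ΔQ/ΔP)(P̄/Q̄) = (712/-17)(42.50/1360.0).

-1.309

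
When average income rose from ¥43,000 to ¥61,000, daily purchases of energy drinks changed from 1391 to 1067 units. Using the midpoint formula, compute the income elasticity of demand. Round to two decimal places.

-0.76

ΔQ = -324, ΔI = 18000. Midpoints: Ī = 52,000, Q̄ = 1229.0.
ε_I = (ΔQ/ΔI)(Ī/Q̄) = (-324/18000)(52000/1229.0).
ε_I < 0, so the good is inferior.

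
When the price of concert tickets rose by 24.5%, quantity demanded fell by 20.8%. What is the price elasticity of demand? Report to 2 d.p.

ε = %ΔQ / %ΔP = (-20.8)/(24.5) = -0.849.

-0.85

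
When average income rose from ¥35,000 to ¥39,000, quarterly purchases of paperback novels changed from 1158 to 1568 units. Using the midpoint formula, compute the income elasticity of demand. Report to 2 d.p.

ΔQ = 410, ΔI = 4000. Midpoints: Ī = 37,000, Q̄ = 1363.0.
ε_I = (ΔQ/ΔI)(Ī/Q̄) = (410/4000)(37000/1363.0).

2.78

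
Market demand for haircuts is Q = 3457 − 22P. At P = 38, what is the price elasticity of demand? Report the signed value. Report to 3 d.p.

-0.319

At P = 38, Q = 2621.
dQ/dP = −22.
ε = (dQ/dP)(P/Q) = (-22)(38/2621).
|ε| < 1, so demand is inelastic at this price.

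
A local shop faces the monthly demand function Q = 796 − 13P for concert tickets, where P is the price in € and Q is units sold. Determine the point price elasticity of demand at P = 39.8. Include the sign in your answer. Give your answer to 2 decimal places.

-1.86

At P = 39.8, Q = 278.600.
dQ/dP = −13.
ε = (dQ/dP)(P/Q) = (-13)(39.8/278.600).
|ε| > 1, so demand is elastic at this price.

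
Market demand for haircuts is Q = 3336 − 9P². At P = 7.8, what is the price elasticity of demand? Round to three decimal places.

-0.393

At P = 7.8, Q = 2788.440.
dQ/dP = −18P = -140.400.
ε = (dQ/dP)(P/Q) = (-140.400)(7.8/2788.440).
|ε| < 1, so demand is inelastic at this price.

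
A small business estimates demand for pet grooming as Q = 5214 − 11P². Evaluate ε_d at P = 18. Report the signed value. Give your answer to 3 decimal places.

At P = 18, Q = 1650.
dQ/dP = −22P = -396.
ε = (dQ/dP)(P/Q) = (-396)(18/1650).
|ε| > 1, so demand is elastic at this price.

-4.320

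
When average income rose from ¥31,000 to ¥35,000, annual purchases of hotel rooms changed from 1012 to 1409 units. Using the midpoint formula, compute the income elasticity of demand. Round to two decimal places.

ΔQ = 397, ΔI = 4000. Midpoints: Ī = 33,000, Q̄ = 1210.5.
ε_I = (ΔQ/ΔI)(Ī/Q̄) = (397/4000)(33000/1210.5).

2.71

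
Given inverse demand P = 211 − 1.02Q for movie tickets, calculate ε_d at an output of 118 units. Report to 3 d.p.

At Q = 118, P = 211 − 1.02(118) = 90.64.
dP/dQ = −1.02, so dQ/dP = 1/(−1.02) = -0.980.
ε = (dQ/dP)(P/Q) = (-0.980)(90.64/118).

-0.753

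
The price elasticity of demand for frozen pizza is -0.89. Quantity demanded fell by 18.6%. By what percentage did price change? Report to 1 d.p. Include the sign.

%ΔP ≈ %ΔQ / ε = (-18.6%)/(-0.89) = 20.90%.

20.9%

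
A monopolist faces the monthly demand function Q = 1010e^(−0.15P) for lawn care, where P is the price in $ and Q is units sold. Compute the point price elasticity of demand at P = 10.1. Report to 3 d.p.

At P = 10.1, Q = 222.006.
dQ/dP = −0.15·1010e^(−0.15P) = −0.15Q = -33.301.
ε = (dQ/dP)(P/Q) = (-33.301)(10.1/222.006).

-1.515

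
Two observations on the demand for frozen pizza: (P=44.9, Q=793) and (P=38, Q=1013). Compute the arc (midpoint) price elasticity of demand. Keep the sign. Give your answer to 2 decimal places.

ΔQ = 1013 − 793 = 220; ΔP = 38 − 44.9 = -6.9.
Midpoints: P̄ = 41.45, Q̄ = 903.0.
ε = (ΔQ/ΔP)(P̄/Q̄) = (220/-6.9)(41.45/903.0).

-1.46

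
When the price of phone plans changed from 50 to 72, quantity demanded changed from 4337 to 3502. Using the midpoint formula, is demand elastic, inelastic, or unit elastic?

Arc ε ≈ -0.591.
|ε| = 0.59 < 1.

inelastic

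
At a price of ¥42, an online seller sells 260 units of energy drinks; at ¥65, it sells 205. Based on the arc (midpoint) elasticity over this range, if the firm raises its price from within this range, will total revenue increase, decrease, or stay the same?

increase

Arc ε = (-55/23)(53.50/232.5) ≈ -0.550.
|ε| = 0.55 < 1, so demand is inelastic. A price rise therefore raises total revenue.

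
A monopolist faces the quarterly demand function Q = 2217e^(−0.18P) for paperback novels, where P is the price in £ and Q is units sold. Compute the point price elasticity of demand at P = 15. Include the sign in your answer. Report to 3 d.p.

-2.700

At P = 15, Q = 148.995.
dQ/dP = −0.18·2217e^(−0.18P) = −0.18Q = -26.819.
ε = (dQ/dP)(P/Q) = (-26.819)(15/148.995).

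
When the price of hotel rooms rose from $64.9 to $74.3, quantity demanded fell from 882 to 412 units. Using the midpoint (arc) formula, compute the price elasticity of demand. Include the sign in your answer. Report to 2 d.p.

-5.38

ΔQ = 412 − 882 = -470; ΔP = 74.3 − 64.9 = 9.4.
Midpoints: P̄ = 69.60, Q̄ = 647.0.
ε = (ΔQ/ΔP)(P̄/Q̄) = (-470/9.4)(69.60/647.0).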